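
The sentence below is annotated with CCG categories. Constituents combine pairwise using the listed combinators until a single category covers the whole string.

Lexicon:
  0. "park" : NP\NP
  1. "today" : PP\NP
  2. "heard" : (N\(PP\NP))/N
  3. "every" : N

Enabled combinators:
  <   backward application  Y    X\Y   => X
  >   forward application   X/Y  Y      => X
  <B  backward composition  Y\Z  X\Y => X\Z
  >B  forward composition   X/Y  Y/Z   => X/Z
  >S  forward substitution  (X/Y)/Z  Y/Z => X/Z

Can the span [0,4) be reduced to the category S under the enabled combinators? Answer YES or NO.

NO

NP\NP PP\NP (N\(PP\NP))/N N
CKY chart[0,4] = {N}; S ∉ chart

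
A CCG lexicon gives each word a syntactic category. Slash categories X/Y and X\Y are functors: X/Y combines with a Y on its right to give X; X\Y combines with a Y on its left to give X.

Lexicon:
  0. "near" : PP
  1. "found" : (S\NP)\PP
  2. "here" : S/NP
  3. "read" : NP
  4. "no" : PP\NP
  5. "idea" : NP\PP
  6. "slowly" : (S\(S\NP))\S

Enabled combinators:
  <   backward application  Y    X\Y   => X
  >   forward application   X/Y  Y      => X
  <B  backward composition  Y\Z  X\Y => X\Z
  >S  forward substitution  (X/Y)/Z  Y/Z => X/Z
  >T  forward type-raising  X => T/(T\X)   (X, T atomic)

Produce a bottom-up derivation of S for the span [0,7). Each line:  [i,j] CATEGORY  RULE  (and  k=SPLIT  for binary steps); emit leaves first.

[0,1] PP  lex  "near"
[1,2] (S\NP)\PP  lex  "found"
[0,2] S\NP  <  k=1
[2,3] S/NP  lex  "here"
[3,4] NP  lex  "read"
[4,5] PP\NP  lex  "no"
[3,5] PP  <  k=4
[5,6] NP\PP  lex  "idea"
[3,6] NP  <  k=5
[2,6] S  >  k=3
[6,7] (S\(S\NP))\S  lex  "slowly"
[2,7] S\(S\NP)  <  k=6
[0,7] S  <  k=2

[0,7] S   <
  [0,2] S\NP   <
    [0,1] "near" : PP
    [1,2] "found" : (S\NP)\PP
  [2,7] S\(S\NP)   <
    [2,6] S   >
      [2,3] "here" : S/NP
      [3,6] NP   <
        [3,5] PP   <
          [3,4] "read" : NP
          [4,5] "no" : PP\NP
        [5,6] "idea" : NP\PP
    [6,7] "slowly" : (S\(S\NP))\S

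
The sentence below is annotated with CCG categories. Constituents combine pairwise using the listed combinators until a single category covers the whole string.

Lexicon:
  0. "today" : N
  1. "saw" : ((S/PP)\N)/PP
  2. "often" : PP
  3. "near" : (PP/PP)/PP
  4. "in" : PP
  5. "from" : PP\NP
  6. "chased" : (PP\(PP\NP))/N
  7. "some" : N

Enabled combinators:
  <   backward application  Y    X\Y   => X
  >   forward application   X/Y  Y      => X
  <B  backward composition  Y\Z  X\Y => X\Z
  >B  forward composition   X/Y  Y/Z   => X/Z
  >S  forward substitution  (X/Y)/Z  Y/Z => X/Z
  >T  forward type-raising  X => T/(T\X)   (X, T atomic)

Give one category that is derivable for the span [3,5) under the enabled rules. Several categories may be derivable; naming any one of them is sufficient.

PP/PP

[0,8] S   >
  [0,5] S/PP   >B
    [0,3] S/PP   <
      [0,1] "today" : N
      [1,3] (S/PP)\N   >
        [1,2] "saw" : ((S/PP)\N)/PP
        [2,3] "often" : PP
    [3,5] PP/PP   >
      [3,4] "near" : (PP/PP)/PP
      [4,5] "in" : PP
  [5,8] PP   <
    [5,6] "from" : PP\NP
    [6,8] PP\(PP\NP)   >
      [6,7] "chased" : (PP\(PP\NP))/N
      [7,8] "some" : N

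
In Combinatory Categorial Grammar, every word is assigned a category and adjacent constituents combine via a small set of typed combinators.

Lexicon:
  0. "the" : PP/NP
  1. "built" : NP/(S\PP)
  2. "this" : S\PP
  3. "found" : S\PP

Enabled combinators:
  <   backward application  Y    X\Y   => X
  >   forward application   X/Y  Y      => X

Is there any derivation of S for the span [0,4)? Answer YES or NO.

YES

[0,4] S   <
  [0,3] PP   >
    [0,1] "the" : PP/NP
    [1,3] NP   >
      [1,2] "built" : NP/(S\PP)
      [2,3] "this" : S\PP
  [3,4] "found" : S\PP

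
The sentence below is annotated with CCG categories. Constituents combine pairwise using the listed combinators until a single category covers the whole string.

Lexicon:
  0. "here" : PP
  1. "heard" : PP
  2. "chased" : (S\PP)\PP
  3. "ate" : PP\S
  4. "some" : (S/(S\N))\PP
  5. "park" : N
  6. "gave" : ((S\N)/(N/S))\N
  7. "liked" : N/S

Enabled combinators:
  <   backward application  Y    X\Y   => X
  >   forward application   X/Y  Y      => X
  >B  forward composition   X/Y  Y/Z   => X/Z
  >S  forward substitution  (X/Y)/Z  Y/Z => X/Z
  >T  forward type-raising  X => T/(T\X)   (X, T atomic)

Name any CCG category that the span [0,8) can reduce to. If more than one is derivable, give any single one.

S

[0,8] S   >
  [0,5] S/(S\N)   <
    [0,4] PP   <
      [0,3] S   <
        [0,1] "here" : PP
        [1,3] S\PP   <
          [1,2] "heard" : PP
          [2,3] "chased" : (S\PP)\PP
      [3,4] "ate" : PP\S
    [4,5] "some" : (S/(S\N))\PP
  [5,8] S\N   >
    [5,7] (S\N)/(N/S)   <
      [5,6] "park" : N
      [6,7] "gave" : ((S\N)/(N/S))\N
    [7,8] "liked" : N/S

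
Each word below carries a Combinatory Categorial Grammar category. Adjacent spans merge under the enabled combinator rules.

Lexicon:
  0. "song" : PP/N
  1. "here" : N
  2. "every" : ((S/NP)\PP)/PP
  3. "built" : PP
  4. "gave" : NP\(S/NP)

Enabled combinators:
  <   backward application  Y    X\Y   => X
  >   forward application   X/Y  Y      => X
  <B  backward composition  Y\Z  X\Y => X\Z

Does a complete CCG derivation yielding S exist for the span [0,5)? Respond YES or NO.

PP/N N ((S/NP)\PP)/PP PP NP\(S/NP)
CKY chart[0,5] = {NP}; S ∉ chart

NO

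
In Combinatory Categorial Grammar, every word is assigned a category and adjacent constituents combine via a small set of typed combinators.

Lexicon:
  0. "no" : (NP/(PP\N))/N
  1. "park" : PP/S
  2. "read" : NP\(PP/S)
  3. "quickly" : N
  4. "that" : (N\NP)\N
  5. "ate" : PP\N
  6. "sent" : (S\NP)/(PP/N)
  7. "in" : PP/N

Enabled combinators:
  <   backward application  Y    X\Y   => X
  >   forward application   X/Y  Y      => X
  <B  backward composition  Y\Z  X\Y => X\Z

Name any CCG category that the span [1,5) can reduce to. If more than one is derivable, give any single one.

[0,8] S   <
  [0,6] NP   >
    [0,5] NP/(PP\N)   >
      [0,1] "no" : (NP/(PP\N))/N
      [1,5] N   <
        [1,3] NP   <
          [1,2] "park" : PP/S
          [2,3] "read" : NP\(PP/S)
        [3,5] N\NP   <
          [3,4] "quickly" : N
          [4,5] "that" : (N\NP)\N
    [5,6] "ate" : PP\N
  [6,8] S\NP   >
    [6,7] "sent" : (S\NP)/(PP/N)
    [7,8] "in" : PP/N

N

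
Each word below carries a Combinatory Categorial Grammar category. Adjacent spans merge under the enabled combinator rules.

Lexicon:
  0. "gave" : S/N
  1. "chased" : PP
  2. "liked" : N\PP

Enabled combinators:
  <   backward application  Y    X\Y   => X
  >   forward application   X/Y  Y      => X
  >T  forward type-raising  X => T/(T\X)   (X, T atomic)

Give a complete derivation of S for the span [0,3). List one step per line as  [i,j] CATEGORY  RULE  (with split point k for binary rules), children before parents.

[0,1] S/N  lex  "gave"
[1,2] PP  lex  "chased"
[1,2] N/(N\PP)  >T
[2,3] N\PP  lex  "liked"
[1,3] N  >  k=2
[0,3] S  >  k=1

[0,3] S   >
  [0,1] "gave" : S/N
  [1,3] N   >
    [1,2] N/(N\PP)   >T
      [1,2] "chased" : PP
    [2,3] "liked" : N\PP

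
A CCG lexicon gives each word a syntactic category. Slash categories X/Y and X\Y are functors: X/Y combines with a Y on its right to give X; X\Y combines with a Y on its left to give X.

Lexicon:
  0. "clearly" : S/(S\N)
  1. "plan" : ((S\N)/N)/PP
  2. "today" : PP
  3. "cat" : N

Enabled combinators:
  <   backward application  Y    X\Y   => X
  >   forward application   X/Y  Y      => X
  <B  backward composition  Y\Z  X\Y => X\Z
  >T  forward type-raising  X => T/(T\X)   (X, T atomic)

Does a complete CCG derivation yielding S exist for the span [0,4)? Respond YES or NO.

YES

[0,4] S   >
  [0,1] "clearly" : S/(S\N)
  [1,4] S\N   >
    [1,3] (S\N)/N   >
      [1,2] "plan" : ((S\N)/N)/PP
      [2,3] "today" : PP
    [3,4] "cat" : N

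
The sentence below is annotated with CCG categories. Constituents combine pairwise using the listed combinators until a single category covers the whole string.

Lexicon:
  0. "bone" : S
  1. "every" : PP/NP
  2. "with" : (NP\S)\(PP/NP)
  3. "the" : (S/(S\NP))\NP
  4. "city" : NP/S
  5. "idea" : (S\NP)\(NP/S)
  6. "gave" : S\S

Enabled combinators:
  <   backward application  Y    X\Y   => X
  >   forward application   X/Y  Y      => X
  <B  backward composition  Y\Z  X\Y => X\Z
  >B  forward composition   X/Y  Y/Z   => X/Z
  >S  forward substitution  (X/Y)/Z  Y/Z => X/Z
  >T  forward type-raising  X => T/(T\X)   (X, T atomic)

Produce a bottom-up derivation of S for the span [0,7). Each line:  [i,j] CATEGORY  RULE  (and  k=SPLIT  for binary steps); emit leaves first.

[0,1] S  lex  "bone"
[1,2] PP/NP  lex  "every"
[2,3] (NP\S)\(PP/NP)  lex  "with"
[1,3] NP\S  <  k=2
[0,3] NP  <  k=1
[3,4] (S/(S\NP))\NP  lex  "the"
[0,4] S/(S\NP)  <  k=3
[4,5] NP/S  lex  "city"
[5,6] (S\NP)\(NP/S)  lex  "idea"
[4,6] S\NP  <  k=5
[6,7] S\S  lex  "gave"
[4,7] S\NP  <B  k=6
[0,7] S  >  k=4

[0,7] S   >
  [0,4] S/(S\NP)   <
    [0,3] NP   <
      [0,1] "bone" : S
      [1,3] NP\S   <
        [1,2] "every" : PP/NP
        [2,3] "with" : (NP\S)\(PP/NP)
    [3,4] "the" : (S/(S\NP))\NP
  [4,7] S\NP   <B
    [4,6] S\NP   <
      [4,5] "city" : NP/S
      [5,6] "idea" : (S\NP)\(NP/S)
    [6,7] "gave" : S\S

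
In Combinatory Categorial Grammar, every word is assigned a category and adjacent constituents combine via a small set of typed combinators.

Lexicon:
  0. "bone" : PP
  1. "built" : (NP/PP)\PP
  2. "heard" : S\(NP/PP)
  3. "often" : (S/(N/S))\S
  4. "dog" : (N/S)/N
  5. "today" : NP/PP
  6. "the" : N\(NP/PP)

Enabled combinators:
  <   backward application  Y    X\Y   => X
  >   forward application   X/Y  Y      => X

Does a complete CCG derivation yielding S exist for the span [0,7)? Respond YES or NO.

[0,7] S   >
  [0,4] S/(N/S)   <
    [0,3] S   <
      [0,2] NP/PP   <
        [0,1] "bone" : PP
        [1,2] "built" : (NP/PP)\PP
      [2,3] "heard" : S\(NP/PP)
    [3,4] "often" : (S/(N/S))\S
  [4,7] N/S   >
    [4,5] "dog" : (N/S)/N
    [5,7] N   <
      [5,6] "today" : NP/PP
      [6,7] "the" : N\(NP/PP)

YES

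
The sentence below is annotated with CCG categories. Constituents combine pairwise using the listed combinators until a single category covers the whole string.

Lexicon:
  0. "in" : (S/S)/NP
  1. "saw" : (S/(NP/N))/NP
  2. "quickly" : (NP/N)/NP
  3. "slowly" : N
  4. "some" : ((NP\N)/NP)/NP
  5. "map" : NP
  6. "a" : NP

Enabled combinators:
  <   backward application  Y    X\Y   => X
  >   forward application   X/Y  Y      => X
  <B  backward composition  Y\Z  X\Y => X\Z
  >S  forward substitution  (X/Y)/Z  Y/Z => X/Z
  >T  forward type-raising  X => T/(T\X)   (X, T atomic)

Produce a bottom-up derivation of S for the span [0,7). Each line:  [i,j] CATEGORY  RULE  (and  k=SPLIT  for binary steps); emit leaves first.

[0,1] (S/S)/NP  lex  "in"
[1,2] (S/(NP/N))/NP  lex  "saw"
[2,3] (NP/N)/NP  lex  "quickly"
[1,3] S/NP  >S  k=2
[0,3] S/NP  >S  k=1
[3,4] N  lex  "slowly"
[3,4] NP/(NP\N)  >T
[4,5] ((NP\N)/NP)/NP  lex  "some"
[5,6] NP  lex  "map"
[4,6] (NP\N)/NP  >  k=5
[6,7] NP  lex  "a"
[4,7] NP\N  >  k=6
[3,7] NP  >  k=4
[0,7] S  >  k=3

[0,7] S   >
  [0,3] S/NP   >S
    [0,1] "in" : (S/S)/NP
    [1,3] S/NP   >S
      [1,2] "saw" : (S/(NP/N))/NP
      [2,3] "quickly" : (NP/N)/NP
  [3,7] NP   >
    [3,4] NP/(NP\N)   >T
      [3,4] "slowly" : N
    [4,7] NP\N   >
      [4,6] (NP\N)/NP   >
        [4,5] "some" : ((NP\N)/NP)/NP
        [5,6] "map" : NP
      [6,7] "a" : NP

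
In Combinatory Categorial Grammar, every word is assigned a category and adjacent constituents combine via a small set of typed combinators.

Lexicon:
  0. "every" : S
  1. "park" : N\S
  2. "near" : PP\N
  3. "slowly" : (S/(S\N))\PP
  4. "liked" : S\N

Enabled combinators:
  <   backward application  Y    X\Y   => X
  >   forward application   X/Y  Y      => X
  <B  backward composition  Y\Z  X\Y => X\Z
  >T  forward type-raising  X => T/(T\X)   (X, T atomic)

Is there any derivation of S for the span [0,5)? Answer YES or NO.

[0,5] S   >
  [0,4] S/(S\N)   <
    [0,3] PP   <
      [0,2] N   <
        [0,1] "every" : S
        [1,2] "park" : N\S
      [2,3] "near" : PP\N
    [3,4] "slowly" : (S/(S\N))\PP
  [4,5] "liked" : S\N

YES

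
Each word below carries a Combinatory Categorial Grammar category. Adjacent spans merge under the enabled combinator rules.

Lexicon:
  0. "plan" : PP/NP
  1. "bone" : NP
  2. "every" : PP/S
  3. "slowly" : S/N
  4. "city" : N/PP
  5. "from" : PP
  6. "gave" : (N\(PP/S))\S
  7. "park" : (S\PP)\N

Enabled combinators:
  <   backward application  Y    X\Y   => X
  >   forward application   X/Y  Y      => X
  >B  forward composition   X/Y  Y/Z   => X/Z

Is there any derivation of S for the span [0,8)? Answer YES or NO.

[0,8] S   <
  [0,2] PP   >
    [0,1] "plan" : PP/NP
    [1,2] "bone" : NP
  [2,8] S\PP   <
    [2,7] N   <
      [2,3] "every" : PP/S
      [3,7] N\(PP/S)   <
        [3,6] S   >
          [3,4] "slowly" : S/N
          [4,6] N   >
            [4,5] "city" : N/PP
            [5,6] "from" : PP
        [6,7] "gave" : (N\(PP/S))\S
    [7,8] "park" : (S\PP)\N

YES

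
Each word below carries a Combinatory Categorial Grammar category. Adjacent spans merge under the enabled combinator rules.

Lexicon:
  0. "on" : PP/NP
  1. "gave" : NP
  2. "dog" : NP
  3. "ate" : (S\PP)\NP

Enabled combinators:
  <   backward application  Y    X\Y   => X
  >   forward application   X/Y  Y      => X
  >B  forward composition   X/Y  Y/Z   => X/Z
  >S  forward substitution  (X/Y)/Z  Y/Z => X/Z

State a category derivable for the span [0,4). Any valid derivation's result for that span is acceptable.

S

[0,4] S   <
  [0,2] PP   >
    [0,1] "on" : PP/NP
    [1,2] "gave" : NP
  [2,4] S\PP   <
    [2,3] "dog" : NP
    [3,4] "ate" : (S\PP)\NP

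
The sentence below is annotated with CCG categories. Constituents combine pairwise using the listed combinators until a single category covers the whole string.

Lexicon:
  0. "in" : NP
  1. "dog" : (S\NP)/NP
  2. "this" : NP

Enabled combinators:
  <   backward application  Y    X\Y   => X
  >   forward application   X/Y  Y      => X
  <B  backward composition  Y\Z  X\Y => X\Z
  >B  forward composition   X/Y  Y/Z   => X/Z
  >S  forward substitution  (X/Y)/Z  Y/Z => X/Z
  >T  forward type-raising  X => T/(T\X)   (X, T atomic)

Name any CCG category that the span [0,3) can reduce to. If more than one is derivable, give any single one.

S

[0,3] S   <
  [0,1] "in" : NP
  [1,3] S\NP   >
    [1,2] "dog" : (S\NP)/NP
    [2,3] "this" : NP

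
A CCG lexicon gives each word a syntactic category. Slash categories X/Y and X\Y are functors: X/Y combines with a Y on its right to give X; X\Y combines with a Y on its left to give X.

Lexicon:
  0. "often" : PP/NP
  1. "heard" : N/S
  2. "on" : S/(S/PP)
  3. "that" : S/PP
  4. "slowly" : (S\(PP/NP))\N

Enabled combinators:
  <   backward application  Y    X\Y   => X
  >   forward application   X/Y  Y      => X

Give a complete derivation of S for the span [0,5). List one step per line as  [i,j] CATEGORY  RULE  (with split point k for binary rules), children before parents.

[0,5] S   <
  [0,1] "often" : PP/NP
  [1,5] S\(PP/NP)   <
    [1,4] N   >
      [1,2] "heard" : N/S
      [2,4] S   >
        [2,3] "on" : S/(S/PP)
        [3,4] "that" : S/PP
    [4,5] "slowly" : (S\(PP/NP))\N

[0,1] PP/NP  lex  "often"
[1,2] N/S  lex  "heard"
[2,3] S/(S/PP)  lex  "on"
[3,4] S/PP  lex  "that"
[2,4] S  >  k=3
[1,4] N  >  k=2
[4,5] (S\(PP/NP))\N  lex  "slowly"
[1,5] S\(PP/NP)  <  k=4
[0,5] S  <  k=1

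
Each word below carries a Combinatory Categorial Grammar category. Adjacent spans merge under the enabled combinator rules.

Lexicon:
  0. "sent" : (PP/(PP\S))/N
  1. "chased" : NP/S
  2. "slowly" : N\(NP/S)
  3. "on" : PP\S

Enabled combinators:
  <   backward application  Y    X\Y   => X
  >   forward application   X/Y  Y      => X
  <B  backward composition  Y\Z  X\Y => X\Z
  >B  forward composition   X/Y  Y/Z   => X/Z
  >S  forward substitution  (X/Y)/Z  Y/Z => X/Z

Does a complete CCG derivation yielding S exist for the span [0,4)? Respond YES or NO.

(PP/(PP\S))/N NP/S N\(NP/S) PP\S
CKY chart[0,4] = {PP}; S ∉ chart

NO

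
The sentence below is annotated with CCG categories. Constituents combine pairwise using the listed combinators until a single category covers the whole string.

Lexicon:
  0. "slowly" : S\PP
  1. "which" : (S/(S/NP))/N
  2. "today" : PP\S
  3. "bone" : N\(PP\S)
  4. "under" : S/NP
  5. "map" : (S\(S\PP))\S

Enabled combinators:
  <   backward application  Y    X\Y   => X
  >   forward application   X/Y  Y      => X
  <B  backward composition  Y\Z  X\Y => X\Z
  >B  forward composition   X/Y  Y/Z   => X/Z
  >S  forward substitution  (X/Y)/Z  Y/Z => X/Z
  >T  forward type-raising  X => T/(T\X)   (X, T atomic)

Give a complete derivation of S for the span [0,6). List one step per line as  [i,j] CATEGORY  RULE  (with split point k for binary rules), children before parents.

[0,1] S\PP  lex  "slowly"
[1,2] (S/(S/NP))/N  lex  "which"
[2,3] PP\S  lex  "today"
[3,4] N\(PP\S)  lex  "bone"
[2,4] N  <  k=3
[1,4] S/(S/NP)  >  k=2
[4,5] S/NP  lex  "under"
[1,5] S  >  k=4
[5,6] (S\(S\PP))\S  lex  "map"
[1,6] S\(S\PP)  <  k=5
[0,6] S  <  k=1

[0,6] S   <
  [0,1] "slowly" : S\PP
  [1,6] S\(S\PP)   <
    [1,5] S   >
      [1,4] S/(S/NP)   >
        [1,2] "which" : (S/(S/NP))/N
        [2,4] N   <
          [2,3] "today" : PP\S
          [3,4] "bone" : N\(PP\S)
      [4,5] "under" : S/NP
    [5,6] "map" : (S\(S\PP))\S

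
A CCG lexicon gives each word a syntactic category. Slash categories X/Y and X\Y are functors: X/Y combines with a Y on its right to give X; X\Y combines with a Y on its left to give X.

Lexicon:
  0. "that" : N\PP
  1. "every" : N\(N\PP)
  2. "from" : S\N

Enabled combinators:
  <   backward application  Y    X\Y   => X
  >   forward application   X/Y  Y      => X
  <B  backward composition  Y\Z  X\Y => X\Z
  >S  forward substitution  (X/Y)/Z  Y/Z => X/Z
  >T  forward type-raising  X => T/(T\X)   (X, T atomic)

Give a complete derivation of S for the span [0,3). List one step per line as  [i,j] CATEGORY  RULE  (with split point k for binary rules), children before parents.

[0,1] N\PP  lex  "that"
[1,2] N\(N\PP)  lex  "every"
[0,2] N  <  k=1
[2,3] S\N  lex  "from"
[0,3] S  <  k=2

[0,3] S   <
  [0,2] N   <
    [0,1] "that" : N\PP
    [1,2] "every" : N\(N\PP)
  [2,3] "from" : S\N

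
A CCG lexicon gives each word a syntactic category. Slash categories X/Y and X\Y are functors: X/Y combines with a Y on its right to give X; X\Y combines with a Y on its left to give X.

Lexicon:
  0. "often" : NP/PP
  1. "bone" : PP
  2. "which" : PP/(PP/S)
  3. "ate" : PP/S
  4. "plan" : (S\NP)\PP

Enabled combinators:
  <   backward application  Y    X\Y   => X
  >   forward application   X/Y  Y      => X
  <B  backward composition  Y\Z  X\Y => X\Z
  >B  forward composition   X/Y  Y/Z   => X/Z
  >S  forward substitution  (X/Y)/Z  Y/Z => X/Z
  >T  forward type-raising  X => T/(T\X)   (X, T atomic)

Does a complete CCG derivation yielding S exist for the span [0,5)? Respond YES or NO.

YES

[0,5] S   <
  [0,2] NP   >
    [0,1] "often" : NP/PP
    [1,2] "bone" : PP
  [2,5] S\NP   <
    [2,4] PP   >
      [2,3] "which" : PP/(PP/S)
      [3,4] "ate" : PP/S
    [4,5] "plan" : (S\NP)\PP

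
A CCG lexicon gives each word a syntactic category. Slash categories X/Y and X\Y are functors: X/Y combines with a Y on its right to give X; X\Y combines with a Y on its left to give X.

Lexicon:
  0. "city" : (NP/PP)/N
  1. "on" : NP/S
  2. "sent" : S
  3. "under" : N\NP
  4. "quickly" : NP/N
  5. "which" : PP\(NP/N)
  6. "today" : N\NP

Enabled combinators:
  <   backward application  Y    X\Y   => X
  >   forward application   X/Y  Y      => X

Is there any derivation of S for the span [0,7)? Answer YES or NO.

NO

(NP/PP)/N NP/S S N\NP NP/N PP\(NP/N) N\NP
CKY chart[0,7] = {N}; S ∉ chart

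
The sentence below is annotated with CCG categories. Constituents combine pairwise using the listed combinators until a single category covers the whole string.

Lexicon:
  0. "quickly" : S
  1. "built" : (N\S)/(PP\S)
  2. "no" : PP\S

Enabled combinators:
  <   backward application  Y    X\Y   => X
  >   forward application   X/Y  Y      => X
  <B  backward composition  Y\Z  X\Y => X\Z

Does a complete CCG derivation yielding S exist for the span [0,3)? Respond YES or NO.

NO

S (N\S)/(PP\S) PP\S
CKY chart[0,3] = {N}; S ∉ chart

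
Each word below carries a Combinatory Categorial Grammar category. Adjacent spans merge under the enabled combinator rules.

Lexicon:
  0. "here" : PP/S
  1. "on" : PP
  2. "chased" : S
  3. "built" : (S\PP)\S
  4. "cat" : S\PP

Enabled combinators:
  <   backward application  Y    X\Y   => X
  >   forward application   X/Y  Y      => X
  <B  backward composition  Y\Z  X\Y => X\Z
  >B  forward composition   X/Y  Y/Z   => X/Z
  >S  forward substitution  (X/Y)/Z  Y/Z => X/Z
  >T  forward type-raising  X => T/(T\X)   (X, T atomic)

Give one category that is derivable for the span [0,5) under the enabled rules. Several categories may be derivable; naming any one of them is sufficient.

S

[0,5] S   <
  [0,4] PP   >
    [0,1] "here" : PP/S
    [1,4] S   >
      [1,2] S/(S\PP)   >T
        [1,2] "on" : PP
      [2,4] S\PP   <
        [2,3] "chased" : S
        [3,4] "built" : (S\PP)\S
  [4,5] "cat" : S\PP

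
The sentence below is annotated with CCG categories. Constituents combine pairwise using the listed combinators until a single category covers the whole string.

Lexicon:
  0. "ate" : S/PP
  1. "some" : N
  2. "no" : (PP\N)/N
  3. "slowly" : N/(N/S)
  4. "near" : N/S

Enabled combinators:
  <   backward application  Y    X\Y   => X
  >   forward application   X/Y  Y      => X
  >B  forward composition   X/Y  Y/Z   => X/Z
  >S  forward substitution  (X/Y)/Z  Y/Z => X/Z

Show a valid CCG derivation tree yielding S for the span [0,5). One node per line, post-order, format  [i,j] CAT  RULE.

[0,5] S   >
  [0,1] "ate" : S/PP
  [1,5] PP   <
    [1,2] "some" : N
    [2,5] PP\N   >
      [2,3] "no" : (PP\N)/N
      [3,5] N   >
        [3,4] "slowly" : N/(N/S)
        [4,5] "near" : N/S

[0,1] S/PP  lex  "ate"
[1,2] N  lex  "some"
[2,3] (PP\N)/N  lex  "no"
[3,4] N/(N/S)  lex  "slowly"
[4,5] N/S  lex  "near"
[3,5] N  >  k=4
[2,5] PP\N  >  k=3
[1,5] PP  <  k=2
[0,5] S  >  k=1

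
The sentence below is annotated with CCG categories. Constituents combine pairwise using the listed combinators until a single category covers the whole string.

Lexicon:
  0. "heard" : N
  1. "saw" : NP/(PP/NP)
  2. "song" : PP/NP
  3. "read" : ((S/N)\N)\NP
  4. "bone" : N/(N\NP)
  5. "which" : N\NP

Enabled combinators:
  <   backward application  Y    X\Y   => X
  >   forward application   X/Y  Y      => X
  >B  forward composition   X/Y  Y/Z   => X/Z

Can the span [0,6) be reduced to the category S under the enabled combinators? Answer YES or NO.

YES

[0,6] S   >
  [0,4] S/N   <
    [0,1] "heard" : N
    [1,4] (S/N)\N   <
      [1,3] NP   >
        [1,2] "saw" : NP/(PP/NP)
        [2,3] "song" : PP/NP
      [3,4] "read" : ((S/N)\N)\NP
  [4,6] N   >
    [4,5] "bone" : N/(N\NP)
    [5,6] "which" : N\NP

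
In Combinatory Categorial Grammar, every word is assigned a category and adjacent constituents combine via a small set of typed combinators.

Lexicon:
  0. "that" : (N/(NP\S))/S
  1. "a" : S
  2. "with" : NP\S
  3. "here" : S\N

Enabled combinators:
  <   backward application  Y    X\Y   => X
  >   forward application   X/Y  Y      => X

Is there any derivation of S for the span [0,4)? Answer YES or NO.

YES

[0,4] S   <
  [0,3] N   >
    [0,2] N/(NP\S)   >
      [0,1] "that" : (N/(NP\S))/S
      [1,2] "a" : S
    [2,3] "with" : NP\S
  [3,4] "here" : S\N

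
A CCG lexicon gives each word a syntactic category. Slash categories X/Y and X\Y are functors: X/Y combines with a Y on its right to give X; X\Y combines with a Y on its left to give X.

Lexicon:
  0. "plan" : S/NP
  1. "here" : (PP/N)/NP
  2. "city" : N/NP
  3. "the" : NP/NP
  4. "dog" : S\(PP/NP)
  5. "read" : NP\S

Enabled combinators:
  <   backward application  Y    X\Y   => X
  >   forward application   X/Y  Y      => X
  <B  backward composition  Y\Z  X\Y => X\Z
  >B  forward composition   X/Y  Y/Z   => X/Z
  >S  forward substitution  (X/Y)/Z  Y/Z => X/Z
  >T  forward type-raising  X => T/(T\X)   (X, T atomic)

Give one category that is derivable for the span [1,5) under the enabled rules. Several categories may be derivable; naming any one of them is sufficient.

[0,6] S   >
  [0,1] "plan" : S/NP
  [1,6] NP   <
    [1,5] S   <
      [1,4] PP/NP   >B
        [1,3] PP/NP   >S
          [1,2] "here" : (PP/N)/NP
          [2,3] "city" : N/NP
        [3,4] "the" : NP/NP
      [4,5] "dog" : S\(PP/NP)
    [5,6] "read" : NP\S

S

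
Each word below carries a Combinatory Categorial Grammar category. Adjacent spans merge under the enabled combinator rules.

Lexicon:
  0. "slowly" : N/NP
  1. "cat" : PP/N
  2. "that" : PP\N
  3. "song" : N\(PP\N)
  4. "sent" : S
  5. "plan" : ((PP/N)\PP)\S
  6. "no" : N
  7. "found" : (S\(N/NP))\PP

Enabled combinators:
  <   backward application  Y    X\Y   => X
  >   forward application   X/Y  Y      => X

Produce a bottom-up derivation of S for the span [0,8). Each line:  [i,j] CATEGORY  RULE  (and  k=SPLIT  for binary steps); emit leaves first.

[0,8] S   <
  [0,1] "slowly" : N/NP
  [1,8] S\(N/NP)   <
    [1,7] PP   >
      [1,6] PP/N   <
        [1,4] PP   >
          [1,2] "cat" : PP/N
          [2,4] N   <
            [2,3] "that" : PP\N
            [3,4] "song" : N\(PP\N)
        [4,6] (PP/N)\PP   <
          [4,5] "sent" : S
          [5,6] "plan" : ((PP/N)\PP)\S
      [6,7] "no" : N
    [7,8] "found" : (S\(N/NP))\PP

[0,1] N/NP  lex  "slowly"
[1,2] PP/N  lex  "cat"
[2,3] PP\N  lex  "that"
[3,4] N\(PP\N)  lex  "song"
[2,4] N  <  k=3
[1,4] PP  >  k=2
[4,5] S  lex  "sent"
[5,6] ((PP/N)\PP)\S  lex  "plan"
[4,6] (PP/N)\PP  <  k=5
[1,6] PP/N  <  k=4
[6,7] N  lex  "no"
[1,7] PP  >  k=6
[7,8] (S\(N/NP))\PP  lex  "found"
[1,8] S\(N/NP)  <  k=7
[0,8] S  <  k=1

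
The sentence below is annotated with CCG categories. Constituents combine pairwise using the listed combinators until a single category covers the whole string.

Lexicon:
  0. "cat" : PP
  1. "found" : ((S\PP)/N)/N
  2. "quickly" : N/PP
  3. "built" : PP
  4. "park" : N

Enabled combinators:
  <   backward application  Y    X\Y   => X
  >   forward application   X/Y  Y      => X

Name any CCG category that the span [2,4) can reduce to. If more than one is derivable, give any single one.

[0,5] S   <
  [0,1] "cat" : PP
  [1,5] S\PP   >
    [1,4] (S\PP)/N   >
      [1,2] "found" : ((S\PP)/N)/N
      [2,4] N   >
        [2,3] "quickly" : N/PP
        [3,4] "built" : PP
    [4,5] "park" : N

N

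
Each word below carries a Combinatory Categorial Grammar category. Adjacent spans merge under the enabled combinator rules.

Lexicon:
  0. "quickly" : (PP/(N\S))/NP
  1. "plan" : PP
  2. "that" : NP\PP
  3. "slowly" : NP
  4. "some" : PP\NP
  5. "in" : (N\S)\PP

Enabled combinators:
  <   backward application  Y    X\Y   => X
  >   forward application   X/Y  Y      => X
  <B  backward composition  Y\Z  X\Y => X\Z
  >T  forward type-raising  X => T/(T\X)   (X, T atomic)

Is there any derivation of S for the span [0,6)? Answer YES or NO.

NO

(PP/(N\S))/NP PP NP\PP NP PP\NP (N\S)\PP
CKY chart[0,6] = {N/(N\PP), NP/(NP\PP), PP, PP/(PP\PP), S/(S\PP)}; S ∉ chart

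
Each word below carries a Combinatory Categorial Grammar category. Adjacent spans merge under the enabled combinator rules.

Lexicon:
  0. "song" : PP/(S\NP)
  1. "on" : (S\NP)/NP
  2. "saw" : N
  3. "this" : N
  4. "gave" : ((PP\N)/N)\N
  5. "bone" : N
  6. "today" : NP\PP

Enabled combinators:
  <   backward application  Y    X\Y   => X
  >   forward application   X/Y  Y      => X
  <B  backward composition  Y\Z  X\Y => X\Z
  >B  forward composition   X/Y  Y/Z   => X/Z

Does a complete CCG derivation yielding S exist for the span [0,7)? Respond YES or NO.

PP/(S\NP) (S\NP)/NP N N ((PP\N)/N)\N N NP\PP
CKY chart[0,7] = {PP}; S ∉ chart

NO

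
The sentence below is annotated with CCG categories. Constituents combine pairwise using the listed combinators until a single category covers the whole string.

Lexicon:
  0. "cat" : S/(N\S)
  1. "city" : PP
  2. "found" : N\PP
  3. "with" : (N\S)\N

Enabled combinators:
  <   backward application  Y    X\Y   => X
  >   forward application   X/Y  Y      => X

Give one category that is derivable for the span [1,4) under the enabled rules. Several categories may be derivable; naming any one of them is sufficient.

N\S

[0,4] S   >
  [0,1] "cat" : S/(N\S)
  [1,4] N\S   <
    [1,3] N   <
      [1,2] "city" : PP
      [2,3] "found" : N\PP
    [3,4] "with" : (N\S)\N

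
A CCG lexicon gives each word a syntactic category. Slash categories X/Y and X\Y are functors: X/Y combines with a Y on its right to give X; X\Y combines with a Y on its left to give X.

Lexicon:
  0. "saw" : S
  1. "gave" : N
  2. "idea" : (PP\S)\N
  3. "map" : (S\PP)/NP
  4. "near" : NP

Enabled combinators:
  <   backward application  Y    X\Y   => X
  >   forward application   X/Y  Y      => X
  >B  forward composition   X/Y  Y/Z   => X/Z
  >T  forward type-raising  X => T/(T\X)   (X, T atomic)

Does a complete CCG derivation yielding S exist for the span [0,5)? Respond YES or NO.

YES

[0,5] S   <
  [0,3] PP   >
    [0,1] PP/(PP\S)   >T
      [0,1] "saw" : S
    [1,3] PP\S   <
      [1,2] "gave" : N
      [2,3] "idea" : (PP\S)\N
  [3,5] S\PP   >
    [3,4] "map" : (S\PP)/NP
    [4,5] "near" : NP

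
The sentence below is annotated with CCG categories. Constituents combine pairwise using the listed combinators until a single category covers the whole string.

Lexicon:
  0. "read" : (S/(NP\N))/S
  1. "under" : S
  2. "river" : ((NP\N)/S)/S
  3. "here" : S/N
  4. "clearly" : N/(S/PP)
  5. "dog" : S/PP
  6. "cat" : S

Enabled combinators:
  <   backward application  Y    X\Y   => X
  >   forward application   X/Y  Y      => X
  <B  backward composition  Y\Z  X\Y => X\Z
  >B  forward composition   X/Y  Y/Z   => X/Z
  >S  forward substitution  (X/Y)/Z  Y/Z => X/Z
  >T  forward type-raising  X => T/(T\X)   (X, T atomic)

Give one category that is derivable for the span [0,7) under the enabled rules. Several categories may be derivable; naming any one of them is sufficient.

S

[0,7] S   >
  [0,2] S/(NP\N)   >
    [0,1] "read" : (S/(NP\N))/S
    [1,2] "under" : S
  [2,7] NP\N   >
    [2,6] (NP\N)/S   >
      [2,3] "river" : ((NP\N)/S)/S
      [3,6] S   >
        [3,4] "here" : S/N
        [4,6] N   >
          [4,5] "clearly" : N/(S/PP)
          [5,6] "dog" : S/PP
    [6,7] "cat" : S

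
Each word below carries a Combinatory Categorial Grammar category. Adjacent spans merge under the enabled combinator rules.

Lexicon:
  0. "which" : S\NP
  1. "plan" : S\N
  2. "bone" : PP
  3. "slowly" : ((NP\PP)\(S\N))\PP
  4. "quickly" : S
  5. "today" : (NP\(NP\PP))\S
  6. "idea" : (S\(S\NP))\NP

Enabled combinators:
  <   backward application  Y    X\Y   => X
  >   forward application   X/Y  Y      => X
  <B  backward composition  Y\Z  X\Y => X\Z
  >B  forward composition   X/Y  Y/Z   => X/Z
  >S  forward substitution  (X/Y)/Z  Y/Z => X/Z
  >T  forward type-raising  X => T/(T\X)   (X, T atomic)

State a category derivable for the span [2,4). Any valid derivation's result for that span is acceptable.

[0,7] S   <
  [0,1] "which" : S\NP
  [1,7] S\(S\NP)   <
    [1,6] NP   <
      [1,4] NP\PP   <
        [1,2] "plan" : S\N
        [2,4] (NP\PP)\(S\N)   <
          [2,3] "bone" : PP
          [3,4] "slowly" : ((NP\PP)\(S\N))\PP
      [4,6] NP\(NP\PP)   <
        [4,5] "quickly" : S
        [5,6] "today" : (NP\(NP\PP))\S
    [6,7] "idea" : (S\(S\NP))\NP

(NP\PP)\(S\N)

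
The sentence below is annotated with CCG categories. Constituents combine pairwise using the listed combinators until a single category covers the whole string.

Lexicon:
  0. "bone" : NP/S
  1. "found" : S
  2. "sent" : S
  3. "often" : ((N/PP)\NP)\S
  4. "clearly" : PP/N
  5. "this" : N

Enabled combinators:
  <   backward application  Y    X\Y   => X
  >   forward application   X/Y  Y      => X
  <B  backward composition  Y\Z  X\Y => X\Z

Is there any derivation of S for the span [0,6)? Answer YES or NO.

NO

NP/S S S ((N/PP)\NP)\S PP/N N
CKY chart[0,6] = {N}; S ∉ chart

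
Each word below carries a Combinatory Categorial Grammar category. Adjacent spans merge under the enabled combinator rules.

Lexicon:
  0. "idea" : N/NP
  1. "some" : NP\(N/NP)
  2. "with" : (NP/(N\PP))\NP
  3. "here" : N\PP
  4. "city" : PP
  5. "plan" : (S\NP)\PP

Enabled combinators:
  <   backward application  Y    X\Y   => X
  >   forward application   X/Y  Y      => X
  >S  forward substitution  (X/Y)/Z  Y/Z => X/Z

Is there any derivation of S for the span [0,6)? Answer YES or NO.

[0,6] S   <
  [0,4] NP   >
    [0,3] NP/(N\PP)   <
      [0,2] NP   <
        [0,1] "idea" : N/NP
        [1,2] "some" : NP\(N/NP)
      [2,3] "with" : (NP/(N\PP))\NP
    [3,4] "here" : N\PP
  [4,6] S\NP   <
    [4,5] "city" : PP
    [5,6] "plan" : (S\NP)\PP

YES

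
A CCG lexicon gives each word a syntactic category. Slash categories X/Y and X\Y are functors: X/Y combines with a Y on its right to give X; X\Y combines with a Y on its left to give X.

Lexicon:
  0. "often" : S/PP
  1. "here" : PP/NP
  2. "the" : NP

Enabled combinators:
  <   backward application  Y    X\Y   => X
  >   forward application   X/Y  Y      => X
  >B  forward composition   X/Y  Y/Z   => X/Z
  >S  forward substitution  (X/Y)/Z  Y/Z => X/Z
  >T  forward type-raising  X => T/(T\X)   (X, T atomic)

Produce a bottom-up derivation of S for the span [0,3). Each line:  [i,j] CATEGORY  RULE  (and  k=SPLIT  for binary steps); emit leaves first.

[0,3] S   >
  [0,2] S/NP   >B
    [0,1] "often" : S/PP
    [1,2] "here" : PP/NP
  [2,3] "the" : NP

[0,1] S/PP  lex  "often"
[1,2] PP/NP  lex  "here"
[0,2] S/NP  >B  k=1
[2,3] NP  lex  "the"
[0,3] S  >  k=2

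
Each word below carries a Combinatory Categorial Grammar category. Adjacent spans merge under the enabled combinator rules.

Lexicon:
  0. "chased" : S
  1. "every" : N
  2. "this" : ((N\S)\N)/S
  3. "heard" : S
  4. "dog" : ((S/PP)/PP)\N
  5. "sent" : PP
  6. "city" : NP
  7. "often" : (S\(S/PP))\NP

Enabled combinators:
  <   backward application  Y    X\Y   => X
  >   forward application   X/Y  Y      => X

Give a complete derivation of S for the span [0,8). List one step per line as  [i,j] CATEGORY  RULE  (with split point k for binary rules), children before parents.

[0,1] S  lex  "chased"
[1,2] N  lex  "every"
[2,3] ((N\S)\N)/S  lex  "this"
[3,4] S  lex  "heard"
[2,4] (N\S)\N  >  k=3
[1,4] N\S  <  k=2
[0,4] N  <  k=1
[4,5] ((S/PP)/PP)\N  lex  "dog"
[0,5] (S/PP)/PP  <  k=4
[5,6] PP  lex  "sent"
[0,6] S/PP  >  k=5
[6,7] NP  lex  "city"
[7,8] (S\(S/PP))\NP  lex  "often"
[6,8] S\(S/PP)  <  k=7
[0,8] S  <  k=6

[0,8] S   <
  [0,6] S/PP   >
    [0,5] (S/PP)/PP   <
      [0,4] N   <
        [0,1] "chased" : S
        [1,4] N\S   <
          [1,2] "every" : N
          [2,4] (N\S)\N   >
            [2,3] "this" : ((N\S)\N)/S
            [3,4] "heard" : S
      [4,5] "dog" : ((S/PP)/PP)\N
    [5,6] "sent" : PP
  [6,8] S\(S/PP)   <
    [6,7] "city" : NP
    [7,8] "often" : (S\(S/PP))\NP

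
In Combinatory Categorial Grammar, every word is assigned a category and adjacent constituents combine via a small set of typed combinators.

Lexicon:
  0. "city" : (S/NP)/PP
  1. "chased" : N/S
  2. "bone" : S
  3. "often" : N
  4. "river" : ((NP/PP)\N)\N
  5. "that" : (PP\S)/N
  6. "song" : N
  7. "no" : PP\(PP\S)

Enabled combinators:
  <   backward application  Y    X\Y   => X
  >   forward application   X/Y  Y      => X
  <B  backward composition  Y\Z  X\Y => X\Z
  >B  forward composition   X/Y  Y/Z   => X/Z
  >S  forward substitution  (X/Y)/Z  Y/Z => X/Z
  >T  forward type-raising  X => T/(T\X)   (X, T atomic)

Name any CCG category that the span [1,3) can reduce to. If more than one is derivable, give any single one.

N

[0,8] S   >
  [0,5] S/PP   >S
    [0,1] "city" : (S/NP)/PP
    [1,5] NP/PP   <
      [1,3] N   >
        [1,2] "chased" : N/S
        [2,3] "bone" : S
      [3,5] (NP/PP)\N   <
        [3,4] "often" : N
        [4,5] "river" : ((NP/PP)\N)\N
  [5,8] PP   <
    [5,7] PP\S   >
      [5,6] "that" : (PP\S)/N
      [6,7] "song" : N
    [7,8] "no" : PP\(PP\S)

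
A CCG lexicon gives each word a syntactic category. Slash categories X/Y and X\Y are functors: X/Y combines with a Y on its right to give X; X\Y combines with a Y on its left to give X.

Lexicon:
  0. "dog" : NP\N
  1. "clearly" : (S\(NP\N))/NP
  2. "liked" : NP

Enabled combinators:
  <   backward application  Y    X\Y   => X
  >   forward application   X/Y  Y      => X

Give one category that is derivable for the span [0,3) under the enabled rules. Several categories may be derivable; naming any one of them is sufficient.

[0,3] S   <
  [0,1] "dog" : NP\N
  [1,3] S\(NP\N)   >
    [1,2] "clearly" : (S\(NP\N))/NP
    [2,3] "liked" : NP

S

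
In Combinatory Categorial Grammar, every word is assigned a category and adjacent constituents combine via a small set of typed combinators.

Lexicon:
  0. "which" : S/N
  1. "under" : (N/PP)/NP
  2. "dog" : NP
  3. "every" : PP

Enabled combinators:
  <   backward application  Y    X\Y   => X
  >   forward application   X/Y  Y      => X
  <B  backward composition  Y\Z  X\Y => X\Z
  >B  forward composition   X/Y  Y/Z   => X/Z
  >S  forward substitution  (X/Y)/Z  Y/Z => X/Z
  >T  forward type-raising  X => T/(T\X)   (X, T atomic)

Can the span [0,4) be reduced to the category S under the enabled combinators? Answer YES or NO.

[0,4] S   >
  [0,1] "which" : S/N
  [1,4] N   >
    [1,3] N/PP   >
      [1,2] "under" : (N/PP)/NP
      [2,3] "dog" : NP
    [3,4] "every" : PP

YES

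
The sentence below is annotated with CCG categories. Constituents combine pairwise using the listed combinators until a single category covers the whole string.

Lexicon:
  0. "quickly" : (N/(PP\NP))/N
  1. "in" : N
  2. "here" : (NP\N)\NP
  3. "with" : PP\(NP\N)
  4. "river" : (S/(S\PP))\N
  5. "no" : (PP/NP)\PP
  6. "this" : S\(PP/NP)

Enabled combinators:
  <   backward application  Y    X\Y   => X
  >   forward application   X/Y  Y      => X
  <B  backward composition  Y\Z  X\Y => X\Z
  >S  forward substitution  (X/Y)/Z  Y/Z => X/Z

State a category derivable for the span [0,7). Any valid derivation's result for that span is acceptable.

S

[0,7] S   >
  [0,5] S/(S\PP)   <
    [0,4] N   >
      [0,2] N/(PP\NP)   >
        [0,1] "quickly" : (N/(PP\NP))/N
        [1,2] "in" : N
      [2,4] PP\NP   <B
        [2,3] "here" : (NP\N)\NP
        [3,4] "with" : PP\(NP\N)
    [4,5] "river" : (S/(S\PP))\N
  [5,7] S\PP   <B
    [5,6] "no" : (PP/NP)\PP
    [6,7] "this" : S\(PP/NP)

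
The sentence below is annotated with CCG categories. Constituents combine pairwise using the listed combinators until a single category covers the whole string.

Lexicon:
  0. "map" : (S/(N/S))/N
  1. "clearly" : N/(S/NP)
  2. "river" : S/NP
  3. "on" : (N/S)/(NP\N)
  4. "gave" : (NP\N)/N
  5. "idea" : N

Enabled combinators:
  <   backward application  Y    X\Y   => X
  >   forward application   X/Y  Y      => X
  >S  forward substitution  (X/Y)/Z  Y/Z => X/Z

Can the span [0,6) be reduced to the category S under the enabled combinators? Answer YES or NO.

[0,6] S   >
  [0,3] S/(N/S)   >
    [0,1] "map" : (S/(N/S))/N
    [1,3] N   >
      [1,2] "clearly" : N/(S/NP)
      [2,3] "river" : S/NP
  [3,6] N/S   >
    [3,4] "on" : (N/S)/(NP\N)
    [4,6] NP\N   >
      [4,5] "gave" : (NP\N)/N
      [5,6] "idea" : N

YES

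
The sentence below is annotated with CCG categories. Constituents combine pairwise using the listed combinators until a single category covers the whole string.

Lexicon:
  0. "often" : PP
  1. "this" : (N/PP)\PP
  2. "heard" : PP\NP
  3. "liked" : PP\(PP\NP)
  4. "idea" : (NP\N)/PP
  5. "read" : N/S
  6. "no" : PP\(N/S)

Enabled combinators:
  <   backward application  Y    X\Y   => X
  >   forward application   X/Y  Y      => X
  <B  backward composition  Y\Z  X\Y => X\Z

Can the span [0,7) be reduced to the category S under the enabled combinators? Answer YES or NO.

PP (N/PP)\PP PP\NP PP\(PP\NP) (NP\N)/PP N/S PP\(N/S)
CKY chart[0,7] = {NP}; S ∉ chart

NO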